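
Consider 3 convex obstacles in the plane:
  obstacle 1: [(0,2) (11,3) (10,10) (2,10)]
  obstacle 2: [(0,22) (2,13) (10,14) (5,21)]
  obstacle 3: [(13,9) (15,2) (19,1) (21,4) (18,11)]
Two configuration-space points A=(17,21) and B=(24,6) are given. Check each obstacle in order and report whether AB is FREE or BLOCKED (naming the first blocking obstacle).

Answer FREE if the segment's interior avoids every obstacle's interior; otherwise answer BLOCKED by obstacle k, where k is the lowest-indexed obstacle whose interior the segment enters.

Obstacle 1 [(0,2) (11,3) (10,10) (2,10)]:
  edge (0,2)–(11,3): clear
  edge (11,3)–(10,10): clear
  edge (10,10)–(2,10): clear
  edge (2,10)–(0,2): clear
  midpoint (41/2,27/2) outside
  → clear
Obstacle 2 [(0,22) (2,13) (10,14) (5,21)]:
  edge (0,22)–(2,13): clear
  edge (2,13)–(10,14): clear
  edge (10,14)–(5,21): clear
  edge (5,21)–(0,22): clear
  midpoint (41/2,27/2) outside
  → clear
Obstacle 3 [(13,9) (15,2) (19,1) (21,4) (18,11)]:
  edge (13,9)–(15,2): clear
  edge (15,2)–(19,1): clear
  edge (19,1)–(21,4): clear
  edge (21,4)–(18,11): clear
  edge (18,11)–(13,9): clear
  midpoint (41/2,27/2) outside
  → clear

FREE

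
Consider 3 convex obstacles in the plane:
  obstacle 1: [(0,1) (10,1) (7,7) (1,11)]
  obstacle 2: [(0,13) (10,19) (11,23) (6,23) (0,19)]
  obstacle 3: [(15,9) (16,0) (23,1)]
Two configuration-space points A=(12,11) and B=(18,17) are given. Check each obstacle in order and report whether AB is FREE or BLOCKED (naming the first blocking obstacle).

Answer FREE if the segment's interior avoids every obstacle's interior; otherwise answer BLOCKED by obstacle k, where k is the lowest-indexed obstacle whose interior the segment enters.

Obstacle 1 [(0,1) (10,1) (7,7) (1,11)]:
  edge (0,1)–(10,1): clear
  edge (10,1)–(7,7): clear
  edge (7,7)–(1,11): clear
  edge (1,11)–(0,1): clear
  midpoint (15,14) outside
  → clear
Obstacle 2 [(0,13) (10,19) (11,23) (6,23) (0,19)]:
  edge (0,13)–(10,19): clear
  edge (10,19)–(11,23): clear
  edge (11,23)–(6,23): clear
  edge (6,23)–(0,19): clear
  edge (0,19)–(0,13): clear
  midpoint (15,14) outside
  → clear
Obstacle 3 [(15,9) (16,0) (23,1)]:
  edge (15,9)–(16,0): clear
  edge (16,0)–(23,1): clear
  edge (23,1)–(15,9): clear
  midpoint (15,14) outside
  → clear

FREE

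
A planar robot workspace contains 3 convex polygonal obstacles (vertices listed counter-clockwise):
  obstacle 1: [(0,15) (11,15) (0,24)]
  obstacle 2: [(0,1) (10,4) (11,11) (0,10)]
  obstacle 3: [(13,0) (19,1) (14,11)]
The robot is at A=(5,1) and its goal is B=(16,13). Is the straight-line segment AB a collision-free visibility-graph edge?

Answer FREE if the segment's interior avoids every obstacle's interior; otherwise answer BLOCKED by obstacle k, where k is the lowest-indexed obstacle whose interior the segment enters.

Obstacle 1 [(0,15) (11,15) (0,24)]:
  edge (0,15)–(11,15): clear
  edge (11,15)–(0,24): clear
  edge (0,24)–(0,15): clear
  midpoint (21/2,7) outside
  → clear
Obstacle 2 [(0,1) (10,4) (11,11) (0,10)]:
  edge (0,1)–(10,4): crosses AB
  edge (10,4)–(11,11): crosses AB
  edge (11,11)–(0,10): clear
  edge (0,10)–(0,1): clear
  → BLOCKED
Obstacle 3 [(13,0) (19,1) (14,11)]:
  edge (13,0)–(19,1): clear
  edge (19,1)–(14,11): crosses AB
  edge (14,11)–(13,0): crosses AB
  → BLOCKED

BLOCKED by obstacle 2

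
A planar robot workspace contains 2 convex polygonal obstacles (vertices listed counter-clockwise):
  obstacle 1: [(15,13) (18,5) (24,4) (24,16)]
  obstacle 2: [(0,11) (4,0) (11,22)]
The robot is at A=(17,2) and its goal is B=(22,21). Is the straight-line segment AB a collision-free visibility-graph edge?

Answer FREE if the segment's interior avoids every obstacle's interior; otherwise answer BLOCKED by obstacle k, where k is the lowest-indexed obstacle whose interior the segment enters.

Obstacle 1 [(15,13) (18,5) (24,4) (24,16)]:
  edge (15,13)–(18,5): crosses AB
  edge (18,5)–(24,4): clear
  edge (24,4)–(24,16): clear
  edge (24,16)–(15,13): crosses AB
  → BLOCKED
Obstacle 2 [(0,11) (4,0) (11,22)]:
  edge (0,11)–(4,0): clear
  edge (4,0)–(11,22): clear
  edge (11,22)–(0,11): clear
  midpoint (39/2,23/2) outside
  → clear

BLOCKED by obstacle 1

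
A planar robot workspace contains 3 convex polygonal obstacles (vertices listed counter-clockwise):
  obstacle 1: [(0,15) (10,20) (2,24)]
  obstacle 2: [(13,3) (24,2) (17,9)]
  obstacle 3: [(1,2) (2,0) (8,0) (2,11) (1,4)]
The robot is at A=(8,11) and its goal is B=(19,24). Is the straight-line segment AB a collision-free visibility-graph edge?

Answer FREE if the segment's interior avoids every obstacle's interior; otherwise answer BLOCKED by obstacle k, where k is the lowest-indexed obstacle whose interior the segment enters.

FREE

Obstacle 1 [(0,15) (10,20) (2,24)]:
  edge (0,15)–(10,20): clear
  edge (10,20)–(2,24): clear
  edge (2,24)–(0,15): clear
  midpoint (27/2,35/2) outside
  → clear
Obstacle 2 [(13,3) (24,2) (17,9)]:
  edge (13,3)–(24,2): clear
  edge (24,2)–(17,9): clear
  edge (17,9)–(13,3): clear
  midpoint (27/2,35/2) outside
  → clear
Obstacle 3 [(1,2) (2,0) (8,0) (2,11) (1,4)]:
  edge (1,2)–(2,0): clear
  edge (2,0)–(8,0): clear
  edge (8,0)–(2,11): clear
  edge (2,11)–(1,4): clear
  edge (1,4)–(1,2): clear
  midpoint (27/2,35/2) outside
  → clear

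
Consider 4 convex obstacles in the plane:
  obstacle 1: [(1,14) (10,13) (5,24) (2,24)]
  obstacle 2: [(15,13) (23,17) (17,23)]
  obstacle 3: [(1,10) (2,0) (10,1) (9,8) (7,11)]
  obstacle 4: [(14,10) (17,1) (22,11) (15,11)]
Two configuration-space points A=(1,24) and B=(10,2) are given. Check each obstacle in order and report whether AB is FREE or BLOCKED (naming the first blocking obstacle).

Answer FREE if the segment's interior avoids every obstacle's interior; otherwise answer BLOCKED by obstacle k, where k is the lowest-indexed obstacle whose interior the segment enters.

Obstacle 1 [(1,14) (10,13) (5,24) (2,24)]:
  edge (1,14)–(10,13): crosses AB
  edge (10,13)–(5,24): clear
  edge (5,24)–(2,24): clear
  edge (2,24)–(1,14): crosses AB
  → BLOCKED
Obstacle 2 [(15,13) (23,17) (17,23)]:
  edge (15,13)–(23,17): clear
  edge (23,17)–(17,23): clear
  edge (17,23)–(15,13): clear
  midpoint (11/2,13) outside
  → clear
Obstacle 3 [(1,10) (2,0) (10,1) (9,8) (7,11)]:
  edge (1,10)–(2,0): clear
  edge (2,0)–(10,1): clear
  edge (10,1)–(9,8): crosses AB
  edge (9,8)–(7,11): clear
  edge (7,11)–(1,10): crosses AB
  → BLOCKED
Obstacle 4 [(14,10) (17,1) (22,11) (15,11)]:
  edge (14,10)–(17,1): clear
  edge (17,1)–(22,11): clear
  edge (22,11)–(15,11): clear
  edge (15,11)–(14,10): clear
  midpoint (11/2,13) outside
  → clear

BLOCKED by obstacle 1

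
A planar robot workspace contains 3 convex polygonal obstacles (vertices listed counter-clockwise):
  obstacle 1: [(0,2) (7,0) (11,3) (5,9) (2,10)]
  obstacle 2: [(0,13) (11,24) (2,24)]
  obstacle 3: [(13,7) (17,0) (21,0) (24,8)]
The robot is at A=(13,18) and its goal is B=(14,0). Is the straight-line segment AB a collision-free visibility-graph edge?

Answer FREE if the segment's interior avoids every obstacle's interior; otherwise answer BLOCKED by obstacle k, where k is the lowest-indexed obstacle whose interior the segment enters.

BLOCKED by obstacle 3

Obstacle 1 [(0,2) (7,0) (11,3) (5,9) (2,10)]:
  edge (0,2)–(7,0): clear
  edge (7,0)–(11,3): clear
  edge (11,3)–(5,9): clear
  edge (5,9)–(2,10): clear
  edge (2,10)–(0,2): clear
  midpoint (27/2,9) outside
  → clear
Obstacle 2 [(0,13) (11,24) (2,24)]:
  edge (0,13)–(11,24): clear
  edge (11,24)–(2,24): clear
  edge (2,24)–(0,13): clear
  midpoint (27/2,9) outside
  → clear
Obstacle 3 [(13,7) (17,0) (21,0) (24,8)]:
  edge (13,7)–(17,0): crosses AB
  edge (17,0)–(21,0): clear
  edge (21,0)–(24,8): clear
  edge (24,8)–(13,7): crosses AB
  → BLOCKED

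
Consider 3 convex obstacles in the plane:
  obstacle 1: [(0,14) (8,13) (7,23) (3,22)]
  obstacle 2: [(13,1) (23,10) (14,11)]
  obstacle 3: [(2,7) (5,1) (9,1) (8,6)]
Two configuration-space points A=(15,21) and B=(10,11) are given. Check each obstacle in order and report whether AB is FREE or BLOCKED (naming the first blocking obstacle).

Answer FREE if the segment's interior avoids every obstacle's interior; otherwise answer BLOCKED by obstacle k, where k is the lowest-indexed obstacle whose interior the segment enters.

Obstacle 1 [(0,14) (8,13) (7,23) (3,22)]:
  edge (0,14)–(8,13): clear
  edge (8,13)–(7,23): clear
  edge (7,23)–(3,22): clear
  edge (3,22)–(0,14): clear
  midpoint (25/2,16) outside
  → clear
Obstacle 2 [(13,1) (23,10) (14,11)]:
  edge (13,1)–(23,10): clear
  edge (23,10)–(14,11): clear
  edge (14,11)–(13,1): clear
  midpoint (25/2,16) outside
  → clear
Obstacle 3 [(2,7) (5,1) (9,1) (8,6)]:
  edge (2,7)–(5,1): clear
  edge (5,1)–(9,1): clear
  edge (9,1)–(8,6): clear
  edge (8,6)–(2,7): clear
  midpoint (25/2,16) outside
  → clear

FREE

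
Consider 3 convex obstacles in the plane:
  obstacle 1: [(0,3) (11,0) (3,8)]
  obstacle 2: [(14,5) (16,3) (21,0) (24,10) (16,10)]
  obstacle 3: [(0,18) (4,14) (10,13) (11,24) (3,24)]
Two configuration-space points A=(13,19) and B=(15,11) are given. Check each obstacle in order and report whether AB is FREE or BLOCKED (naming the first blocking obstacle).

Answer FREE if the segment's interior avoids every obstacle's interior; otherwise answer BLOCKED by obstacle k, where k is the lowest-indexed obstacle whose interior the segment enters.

Obstacle 1 [(0,3) (11,0) (3,8)]:
  edge (0,3)–(11,0): clear
  edge (11,0)–(3,8): clear
  edge (3,8)–(0,3): clear
  midpoint (14,15) outside
  → clear
Obstacle 2 [(14,5) (16,3) (21,0) (24,10) (16,10)]:
  edge (14,5)–(16,3): clear
  edge (16,3)–(21,0): clear
  edge (21,0)–(24,10): clear
  edge (24,10)–(16,10): clear
  edge (16,10)–(14,5): clear
  midpoint (14,15) outside
  → clear
Obstacle 3 [(0,18) (4,14) (10,13) (11,24) (3,24)]:
  edge (0,18)–(4,14): clear
  edge (4,14)–(10,13): clear
  edge (10,13)–(11,24): clear
  edge (11,24)–(3,24): clear
  edge (3,24)–(0,18): clear
  midpoint (14,15) outside
  → clear

FREE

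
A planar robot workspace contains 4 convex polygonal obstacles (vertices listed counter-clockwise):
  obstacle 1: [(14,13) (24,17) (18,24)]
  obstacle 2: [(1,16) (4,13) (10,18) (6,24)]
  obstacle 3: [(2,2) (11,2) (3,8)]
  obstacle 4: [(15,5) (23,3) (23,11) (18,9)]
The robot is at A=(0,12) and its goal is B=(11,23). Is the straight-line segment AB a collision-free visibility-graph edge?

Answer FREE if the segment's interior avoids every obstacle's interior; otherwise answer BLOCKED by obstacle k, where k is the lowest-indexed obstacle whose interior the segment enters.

BLOCKED by obstacle 2

Obstacle 1 [(14,13) (24,17) (18,24)]:
  edge (14,13)–(24,17): clear
  edge (24,17)–(18,24): clear
  edge (18,24)–(14,13): clear
  midpoint (11/2,35/2) outside
  → clear
Obstacle 2 [(1,16) (4,13) (10,18) (6,24)]:
  edge (1,16)–(4,13): crosses AB
  edge (4,13)–(10,18): clear
  edge (10,18)–(6,24): crosses AB
  edge (6,24)–(1,16): clear
  → BLOCKED
Obstacle 3 [(2,2) (11,2) (3,8)]:
  edge (2,2)–(11,2): clear
  edge (11,2)–(3,8): clear
  edge (3,8)–(2,2): clear
  midpoint (11/2,35/2) outside
  → clear
Obstacle 4 [(15,5) (23,3) (23,11) (18,9)]:
  edge (15,5)–(23,3): clear
  edge (23,3)–(23,11): clear
  edge (23,11)–(18,9): clear
  edge (18,9)–(15,5): clear
  midpoint (11/2,35/2) outside
  → clear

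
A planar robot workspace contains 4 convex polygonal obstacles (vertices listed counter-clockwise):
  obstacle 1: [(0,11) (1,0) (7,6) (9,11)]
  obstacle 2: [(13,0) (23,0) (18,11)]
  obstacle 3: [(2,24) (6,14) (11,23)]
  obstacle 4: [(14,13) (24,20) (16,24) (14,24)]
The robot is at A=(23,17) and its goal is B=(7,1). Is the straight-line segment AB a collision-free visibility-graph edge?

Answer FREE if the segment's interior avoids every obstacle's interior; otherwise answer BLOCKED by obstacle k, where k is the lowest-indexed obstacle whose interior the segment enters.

FREE

Obstacle 1 [(0,11) (1,0) (7,6) (9,11)]:
  edge (0,11)–(1,0): clear
  edge (1,0)–(7,6): clear
  edge (7,6)–(9,11): clear
  edge (9,11)–(0,11): clear
  midpoint (15,9) outside
  → clear
Obstacle 2 [(13,0) (23,0) (18,11)]:
  edge (13,0)–(23,0): clear
  edge (23,0)–(18,11): clear
  edge (18,11)–(13,0): clear
  midpoint (15,9) outside
  → clear
Obstacle 3 [(2,24) (6,14) (11,23)]:
  edge (2,24)–(6,14): clear
  edge (6,14)–(11,23): clear
  edge (11,23)–(2,24): clear
  midpoint (15,9) outside
  → clear
Obstacle 4 [(14,13) (24,20) (16,24) (14,24)]:
  edge (14,13)–(24,20): clear
  edge (24,20)–(16,24): clear
  edge (16,24)–(14,24): clear
  edge (14,24)–(14,13): clear
  midpoint (15,9) outside
  → clear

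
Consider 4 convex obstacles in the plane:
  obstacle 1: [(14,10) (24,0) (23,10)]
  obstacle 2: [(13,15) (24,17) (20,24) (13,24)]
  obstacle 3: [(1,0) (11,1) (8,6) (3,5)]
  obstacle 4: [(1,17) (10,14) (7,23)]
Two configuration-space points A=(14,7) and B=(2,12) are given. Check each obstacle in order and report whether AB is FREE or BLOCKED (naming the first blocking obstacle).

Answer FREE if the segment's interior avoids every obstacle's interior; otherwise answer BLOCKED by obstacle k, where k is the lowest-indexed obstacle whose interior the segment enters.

Obstacle 1 [(14,10) (24,0) (23,10)]:
  edge (14,10)–(24,0): clear
  edge (24,0)–(23,10): clear
  edge (23,10)–(14,10): clear
  midpoint (8,19/2) outside
  → clear
Obstacle 2 [(13,15) (24,17) (20,24) (13,24)]:
  edge (13,15)–(24,17): clear
  edge (24,17)–(20,24): clear
  edge (20,24)–(13,24): clear
  edge (13,24)–(13,15): clear
  midpoint (8,19/2) outside
  → clear
Obstacle 3 [(1,0) (11,1) (8,6) (3,5)]:
  edge (1,0)–(11,1): clear
  edge (11,1)–(8,6): clear
  edge (8,6)–(3,5): clear
  edge (3,5)–(1,0): clear
  midpoint (8,19/2) outside
  → clear
Obstacle 4 [(1,17) (10,14) (7,23)]:
  edge (1,17)–(10,14): clear
  edge (10,14)–(7,23): clear
  edge (7,23)–(1,17): clear
  midpoint (8,19/2) outside
  → clear

FREE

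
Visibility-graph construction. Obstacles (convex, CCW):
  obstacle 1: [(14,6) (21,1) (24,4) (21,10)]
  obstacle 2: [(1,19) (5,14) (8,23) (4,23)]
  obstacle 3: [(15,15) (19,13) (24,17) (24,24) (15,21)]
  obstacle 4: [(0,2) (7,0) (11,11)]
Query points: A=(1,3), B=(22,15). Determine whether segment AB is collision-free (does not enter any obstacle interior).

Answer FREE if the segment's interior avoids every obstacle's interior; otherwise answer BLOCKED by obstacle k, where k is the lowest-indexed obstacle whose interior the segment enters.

BLOCKED by obstacle 3

Obstacle 1 [(14,6) (21,1) (24,4) (21,10)]:
  edge (14,6)–(21,1): clear
  edge (21,1)–(24,4): clear
  edge (24,4)–(21,10): clear
  edge (21,10)–(14,6): clear
  midpoint (23/2,9) outside
  → clear
Obstacle 2 [(1,19) (5,14) (8,23) (4,23)]:
  edge (1,19)–(5,14): clear
  edge (5,14)–(8,23): clear
  edge (8,23)–(4,23): clear
  edge (4,23)–(1,19): clear
  midpoint (23/2,9) outside
  → clear
Obstacle 3 [(15,15) (19,13) (24,17) (24,24) (15,21)]:
  edge (15,15)–(19,13): crosses AB
  edge (19,13)–(24,17): crosses AB
  edge (24,17)–(24,24): clear
  edge (24,24)–(15,21): clear
  edge (15,21)–(15,15): clear
  → BLOCKED
Obstacle 4 [(0,2) (7,0) (11,11)]:
  edge (0,2)–(7,0): clear
  edge (7,0)–(11,11): crosses AB
  edge (11,11)–(0,2): crosses AB
  → BLOCKED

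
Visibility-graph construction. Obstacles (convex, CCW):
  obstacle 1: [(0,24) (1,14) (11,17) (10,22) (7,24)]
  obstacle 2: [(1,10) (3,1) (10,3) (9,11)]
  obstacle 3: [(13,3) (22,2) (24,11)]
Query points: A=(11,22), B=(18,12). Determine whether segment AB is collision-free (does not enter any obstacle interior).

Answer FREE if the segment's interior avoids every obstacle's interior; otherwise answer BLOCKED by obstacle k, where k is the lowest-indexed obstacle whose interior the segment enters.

FREE

Obstacle 1 [(0,24) (1,14) (11,17) (10,22) (7,24)]:
  edge (0,24)–(1,14): clear
  edge (1,14)–(11,17): clear
  edge (11,17)–(10,22): clear
  edge (10,22)–(7,24): clear
  edge (7,24)–(0,24): clear
  midpoint (29/2,17) outside
  → clear
Obstacle 2 [(1,10) (3,1) (10,3) (9,11)]:
  edge (1,10)–(3,1): clear
  edge (3,1)–(10,3): clear
  edge (10,3)–(9,11): clear
  edge (9,11)–(1,10): clear
  midpoint (29/2,17) outside
  → clear
Obstacle 3 [(13,3) (22,2) (24,11)]:
  edge (13,3)–(22,2): clear
  edge (22,2)–(24,11): clear
  edge (24,11)–(13,3): clear
  midpoint (29/2,17) outside
  → clear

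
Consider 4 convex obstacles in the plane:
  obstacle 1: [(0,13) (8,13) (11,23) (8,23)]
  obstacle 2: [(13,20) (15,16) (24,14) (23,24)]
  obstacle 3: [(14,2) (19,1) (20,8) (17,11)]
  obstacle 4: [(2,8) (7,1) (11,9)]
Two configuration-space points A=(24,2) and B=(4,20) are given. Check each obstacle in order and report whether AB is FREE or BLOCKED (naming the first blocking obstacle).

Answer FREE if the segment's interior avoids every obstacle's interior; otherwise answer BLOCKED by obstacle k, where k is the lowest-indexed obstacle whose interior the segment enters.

BLOCKED by obstacle 1

Obstacle 1 [(0,13) (8,13) (11,23) (8,23)]:
  edge (0,13)–(8,13): clear
  edge (8,13)–(11,23): crosses AB
  edge (11,23)–(8,23): clear
  edge (8,23)–(0,13): crosses AB
  → BLOCKED
Obstacle 2 [(13,20) (15,16) (24,14) (23,24)]:
  edge (13,20)–(15,16): clear
  edge (15,16)–(24,14): clear
  edge (24,14)–(23,24): clear
  edge (23,24)–(13,20): clear
  midpoint (14,11) outside
  → clear
Obstacle 3 [(14,2) (19,1) (20,8) (17,11)]:
  edge (14,2)–(19,1): clear
  edge (19,1)–(20,8): crosses AB
  edge (20,8)–(17,11): clear
  edge (17,11)–(14,2): crosses AB
  → BLOCKED
Obstacle 4 [(2,8) (7,1) (11,9)]:
  edge (2,8)–(7,1): clear
  edge (7,1)–(11,9): clear
  edge (11,9)–(2,8): clear
  midpoint (14,11) outside
  → clear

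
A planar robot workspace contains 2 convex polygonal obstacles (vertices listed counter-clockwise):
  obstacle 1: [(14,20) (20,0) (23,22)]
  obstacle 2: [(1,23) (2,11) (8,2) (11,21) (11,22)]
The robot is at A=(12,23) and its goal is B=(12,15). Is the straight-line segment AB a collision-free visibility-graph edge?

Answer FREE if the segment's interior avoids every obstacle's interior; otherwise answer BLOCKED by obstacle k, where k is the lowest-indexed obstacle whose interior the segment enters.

FREE

Obstacle 1 [(14,20) (20,0) (23,22)]:
  edge (14,20)–(20,0): clear
  edge (20,0)–(23,22): clear
  edge (23,22)–(14,20): clear
  midpoint (12,19) outside
  → clear
Obstacle 2 [(1,23) (2,11) (8,2) (11,21) (11,22)]:
  edge (1,23)–(2,11): clear
  edge (2,11)–(8,2): clear
  edge (8,2)–(11,21): clear
  edge (11,21)–(11,22): clear
  edge (11,22)–(1,23): clear
  midpoint (12,19) outside
  → clear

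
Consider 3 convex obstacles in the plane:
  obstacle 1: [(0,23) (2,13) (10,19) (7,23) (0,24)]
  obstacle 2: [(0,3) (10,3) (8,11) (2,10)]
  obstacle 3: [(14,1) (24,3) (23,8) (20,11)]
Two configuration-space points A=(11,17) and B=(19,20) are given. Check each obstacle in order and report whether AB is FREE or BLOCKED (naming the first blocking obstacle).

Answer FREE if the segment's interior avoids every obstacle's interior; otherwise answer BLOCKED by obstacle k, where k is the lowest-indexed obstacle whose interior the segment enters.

FREE

Obstacle 1 [(0,23) (2,13) (10,19) (7,23) (0,24)]:
  edge (0,23)–(2,13): clear
  edge (2,13)–(10,19): clear
  edge (10,19)–(7,23): clear
  edge (7,23)–(0,24): clear
  edge (0,24)–(0,23): clear
  midpoint (15,37/2) outside
  → clear
Obstacle 2 [(0,3) (10,3) (8,11) (2,10)]:
  edge (0,3)–(10,3): clear
  edge (10,3)–(8,11): clear
  edge (8,11)–(2,10): clear
  edge (2,10)–(0,3): clear
  midpoint (15,37/2) outside
  → clear
Obstacle 3 [(14,1) (24,3) (23,8) (20,11)]:
  edge (14,1)–(24,3): clear
  edge (24,3)–(23,8): clear
  edge (23,8)–(20,11): clear
  edge (20,11)–(14,1): clear
  midpoint (15,37/2) outside
  → clear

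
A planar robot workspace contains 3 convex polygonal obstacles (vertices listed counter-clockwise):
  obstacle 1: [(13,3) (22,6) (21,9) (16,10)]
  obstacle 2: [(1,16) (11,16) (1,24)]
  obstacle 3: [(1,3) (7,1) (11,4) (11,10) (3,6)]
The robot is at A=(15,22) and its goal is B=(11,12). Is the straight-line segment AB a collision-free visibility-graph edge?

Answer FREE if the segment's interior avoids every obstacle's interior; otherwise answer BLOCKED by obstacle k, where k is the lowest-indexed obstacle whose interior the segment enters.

FREE

Obstacle 1 [(13,3) (22,6) (21,9) (16,10)]:
  edge (13,3)–(22,6): clear
  edge (22,6)–(21,9): clear
  edge (21,9)–(16,10): clear
  edge (16,10)–(13,3): clear
  midpoint (13,17) outside
  → clear
Obstacle 2 [(1,16) (11,16) (1,24)]:
  edge (1,16)–(11,16): clear
  edge (11,16)–(1,24): clear
  edge (1,24)–(1,16): clear
  midpoint (13,17) outside
  → clear
Obstacle 3 [(1,3) (7,1) (11,4) (11,10) (3,6)]:
  edge (1,3)–(7,1): clear
  edge (7,1)–(11,4): clear
  edge (11,4)–(11,10): clear
  edge (11,10)–(3,6): clear
  edge (3,6)–(1,3): clear
  midpoint (13,17) outside
  → clear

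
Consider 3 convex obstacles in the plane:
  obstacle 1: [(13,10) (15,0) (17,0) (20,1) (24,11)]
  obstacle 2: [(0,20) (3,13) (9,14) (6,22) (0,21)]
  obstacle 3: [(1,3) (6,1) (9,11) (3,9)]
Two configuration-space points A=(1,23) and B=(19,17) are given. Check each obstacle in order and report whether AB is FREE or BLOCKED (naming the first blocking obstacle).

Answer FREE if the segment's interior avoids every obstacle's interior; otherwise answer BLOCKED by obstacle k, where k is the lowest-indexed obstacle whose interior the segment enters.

Obstacle 1 [(13,10) (15,0) (17,0) (20,1) (24,11)]:
  edge (13,10)–(15,0): clear
  edge (15,0)–(17,0): clear
  edge (17,0)–(20,1): clear
  edge (20,1)–(24,11): clear
  edge (24,11)–(13,10): clear
  midpoint (10,20) outside
  → clear
Obstacle 2 [(0,20) (3,13) (9,14) (6,22) (0,21)]:
  edge (0,20)–(3,13): clear
  edge (3,13)–(9,14): clear
  edge (9,14)–(6,22): crosses AB
  edge (6,22)–(0,21): crosses AB
  edge (0,21)–(0,20): clear
  → BLOCKED
Obstacle 3 [(1,3) (6,1) (9,11) (3,9)]:
  edge (1,3)–(6,1): clear
  edge (6,1)–(9,11): clear
  edge (9,11)–(3,9): clear
  edge (3,9)–(1,3): clear
  midpoint (10,20) outside
  → clear

BLOCKED by obstacle 2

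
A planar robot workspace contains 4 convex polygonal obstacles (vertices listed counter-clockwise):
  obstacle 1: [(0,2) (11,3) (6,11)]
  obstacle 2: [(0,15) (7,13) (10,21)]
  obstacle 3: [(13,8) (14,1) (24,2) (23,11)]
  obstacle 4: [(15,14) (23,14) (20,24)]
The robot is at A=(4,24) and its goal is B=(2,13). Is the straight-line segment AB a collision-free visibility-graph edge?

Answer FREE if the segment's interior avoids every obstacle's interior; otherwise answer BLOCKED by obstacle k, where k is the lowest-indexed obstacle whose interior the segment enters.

Obstacle 1 [(0,2) (11,3) (6,11)]:
  edge (0,2)–(11,3): clear
  edge (11,3)–(6,11): clear
  edge (6,11)–(0,2): clear
  midpoint (3,37/2) outside
  → clear
Obstacle 2 [(0,15) (7,13) (10,21)]:
  edge (0,15)–(7,13): crosses AB
  edge (7,13)–(10,21): clear
  edge (10,21)–(0,15): crosses AB
  → BLOCKED
Obstacle 3 [(13,8) (14,1) (24,2) (23,11)]:
  edge (13,8)–(14,1): clear
  edge (14,1)–(24,2): clear
  edge (24,2)–(23,11): clear
  edge (23,11)–(13,8): clear
  midpoint (3,37/2) outside
  → clear
Obstacle 4 [(15,14) (23,14) (20,24)]:
  edge (15,14)–(23,14): clear
  edge (23,14)–(20,24): clear
  edge (20,24)–(15,14): clear
  midpoint (3,37/2) outside
  → clear

BLOCKED by obstacle 2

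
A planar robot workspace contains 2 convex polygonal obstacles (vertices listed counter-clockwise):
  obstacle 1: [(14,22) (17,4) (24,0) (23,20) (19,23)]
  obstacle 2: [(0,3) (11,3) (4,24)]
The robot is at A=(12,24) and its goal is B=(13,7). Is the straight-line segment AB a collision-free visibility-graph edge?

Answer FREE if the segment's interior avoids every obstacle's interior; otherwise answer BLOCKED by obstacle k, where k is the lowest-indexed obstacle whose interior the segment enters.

FREE

Obstacle 1 [(14,22) (17,4) (24,0) (23,20) (19,23)]:
  edge (14,22)–(17,4): clear
  edge (17,4)–(24,0): clear
  edge (24,0)–(23,20): clear
  edge (23,20)–(19,23): clear
  edge (19,23)–(14,22): clear
  midpoint (25/2,31/2) outside
  → clear
Obstacle 2 [(0,3) (11,3) (4,24)]:
  edge (0,3)–(11,3): clear
  edge (11,3)–(4,24): clear
  edge (4,24)–(0,3): clear
  midpoint (25/2,31/2) outside
  → clear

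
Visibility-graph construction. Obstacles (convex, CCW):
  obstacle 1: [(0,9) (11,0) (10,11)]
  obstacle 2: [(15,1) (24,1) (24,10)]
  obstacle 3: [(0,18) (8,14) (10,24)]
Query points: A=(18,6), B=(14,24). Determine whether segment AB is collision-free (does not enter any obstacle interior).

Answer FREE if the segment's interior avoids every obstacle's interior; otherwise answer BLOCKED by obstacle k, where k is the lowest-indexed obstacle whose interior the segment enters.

Obstacle 1 [(0,9) (11,0) (10,11)]:
  edge (0,9)–(11,0): clear
  edge (11,0)–(10,11): clear
  edge (10,11)–(0,9): clear
  midpoint (16,15) outside
  → clear
Obstacle 2 [(15,1) (24,1) (24,10)]:
  edge (15,1)–(24,1): clear
  edge (24,1)–(24,10): clear
  edge (24,10)–(15,1): clear
  midpoint (16,15) outside
  → clear
Obstacle 3 [(0,18) (8,14) (10,24)]:
  edge (0,18)–(8,14): clear
  edge (8,14)–(10,24): clear
  edge (10,24)–(0,18): clear
  midpoint (16,15) outside
  → clear

FREE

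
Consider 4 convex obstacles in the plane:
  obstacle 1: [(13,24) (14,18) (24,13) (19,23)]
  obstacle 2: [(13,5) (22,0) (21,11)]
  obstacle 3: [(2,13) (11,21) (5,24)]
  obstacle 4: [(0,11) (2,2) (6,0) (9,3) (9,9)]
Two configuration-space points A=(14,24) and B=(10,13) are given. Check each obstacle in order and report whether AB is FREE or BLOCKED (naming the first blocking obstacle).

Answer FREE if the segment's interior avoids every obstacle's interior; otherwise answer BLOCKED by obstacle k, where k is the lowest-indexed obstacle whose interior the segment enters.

Obstacle 1 [(13,24) (14,18) (24,13) (19,23)]:
  edge (13,24)–(14,18): crosses AB
  edge (14,18)–(24,13): clear
  edge (24,13)–(19,23): clear
  edge (19,23)–(13,24): crosses AB
  → BLOCKED
Obstacle 2 [(13,5) (22,0) (21,11)]:
  edge (13,5)–(22,0): clear
  edge (22,0)–(21,11): clear
  edge (21,11)–(13,5): clear
  midpoint (12,37/2) outside
  → clear
Obstacle 3 [(2,13) (11,21) (5,24)]:
  edge (2,13)–(11,21): clear
  edge (11,21)–(5,24): clear
  edge (5,24)–(2,13): clear
  midpoint (12,37/2) outside
  → clear
Obstacle 4 [(0,11) (2,2) (6,0) (9,3) (9,9)]:
  edge (0,11)–(2,2): clear
  edge (2,2)–(6,0): clear
  edge (6,0)–(9,3): clear
  edge (9,3)–(9,9): clear
  edge (9,9)–(0,11): clear
  midpoint (12,37/2) outside
  → clear

BLOCKED by obstacle 1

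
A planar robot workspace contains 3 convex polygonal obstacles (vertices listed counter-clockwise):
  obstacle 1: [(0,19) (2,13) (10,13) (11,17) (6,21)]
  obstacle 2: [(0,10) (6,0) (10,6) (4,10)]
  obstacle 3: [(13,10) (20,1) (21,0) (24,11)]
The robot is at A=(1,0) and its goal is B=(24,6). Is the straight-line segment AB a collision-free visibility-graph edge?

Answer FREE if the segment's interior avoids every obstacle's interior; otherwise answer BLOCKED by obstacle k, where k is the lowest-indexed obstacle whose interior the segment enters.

Obstacle 1 [(0,19) (2,13) (10,13) (11,17) (6,21)]:
  edge (0,19)–(2,13): clear
  edge (2,13)–(10,13): clear
  edge (10,13)–(11,17): clear
  edge (11,17)–(6,21): clear
  edge (6,21)–(0,19): clear
  midpoint (25/2,3) outside
  → clear
Obstacle 2 [(0,10) (6,0) (10,6) (4,10)]:
  edge (0,10)–(6,0): crosses AB
  edge (6,0)–(10,6): crosses AB
  edge (10,6)–(4,10): clear
  edge (4,10)–(0,10): clear
  → BLOCKED
Obstacle 3 [(13,10) (20,1) (21,0) (24,11)]:
  edge (13,10)–(20,1): crosses AB
  edge (20,1)–(21,0): clear
  edge (21,0)–(24,11): crosses AB
  edge (24,11)–(13,10): clear
  → BLOCKED

BLOCKED by obstacle 2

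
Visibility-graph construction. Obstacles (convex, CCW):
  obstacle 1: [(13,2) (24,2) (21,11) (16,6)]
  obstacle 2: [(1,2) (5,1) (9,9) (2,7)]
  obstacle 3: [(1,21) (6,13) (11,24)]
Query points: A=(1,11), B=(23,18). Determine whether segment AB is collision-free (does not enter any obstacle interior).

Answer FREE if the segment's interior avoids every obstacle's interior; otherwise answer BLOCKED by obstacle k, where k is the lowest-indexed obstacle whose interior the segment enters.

Obstacle 1 [(13,2) (24,2) (21,11) (16,6)]:
  edge (13,2)–(24,2): clear
  edge (24,2)–(21,11): clear
  edge (21,11)–(16,6): clear
  edge (16,6)–(13,2): clear
  midpoint (12,29/2) outside
  → clear
Obstacle 2 [(1,2) (5,1) (9,9) (2,7)]:
  edge (1,2)–(5,1): clear
  edge (5,1)–(9,9): clear
  edge (9,9)–(2,7): clear
  edge (2,7)–(1,2): clear
  midpoint (12,29/2) outside
  → clear
Obstacle 3 [(1,21) (6,13) (11,24)]:
  edge (1,21)–(6,13): clear
  edge (6,13)–(11,24): clear
  edge (11,24)–(1,21): clear
  midpoint (12,29/2) outside
  → clear

FREE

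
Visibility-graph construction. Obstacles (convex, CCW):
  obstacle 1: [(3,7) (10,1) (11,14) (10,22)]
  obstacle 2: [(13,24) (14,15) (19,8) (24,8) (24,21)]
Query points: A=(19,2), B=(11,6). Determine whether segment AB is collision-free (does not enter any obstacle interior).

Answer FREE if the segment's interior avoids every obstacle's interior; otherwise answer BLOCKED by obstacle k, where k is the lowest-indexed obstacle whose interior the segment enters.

FREE

Obstacle 1 [(3,7) (10,1) (11,14) (10,22)]:
  edge (3,7)–(10,1): clear
  edge (10,1)–(11,14): clear
  edge (11,14)–(10,22): clear
  edge (10,22)–(3,7): clear
  midpoint (15,4) outside
  → clear
Obstacle 2 [(13,24) (14,15) (19,8) (24,8) (24,21)]:
  edge (13,24)–(14,15): clear
  edge (14,15)–(19,8): clear
  edge (19,8)–(24,8): clear
  edge (24,8)–(24,21): clear
  edge (24,21)–(13,24): clear
  midpoint (15,4) outside
  → clear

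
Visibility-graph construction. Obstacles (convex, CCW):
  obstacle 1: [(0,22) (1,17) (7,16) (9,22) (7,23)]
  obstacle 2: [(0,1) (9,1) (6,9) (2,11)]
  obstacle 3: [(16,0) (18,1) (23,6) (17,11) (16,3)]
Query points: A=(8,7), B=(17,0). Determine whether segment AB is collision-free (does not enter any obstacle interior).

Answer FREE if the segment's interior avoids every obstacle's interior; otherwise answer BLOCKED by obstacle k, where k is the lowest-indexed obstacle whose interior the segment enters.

BLOCKED by obstacle 3

Obstacle 1 [(0,22) (1,17) (7,16) (9,22) (7,23)]:
  edge (0,22)–(1,17): clear
  edge (1,17)–(7,16): clear
  edge (7,16)–(9,22): clear
  edge (9,22)–(7,23): clear
  edge (7,23)–(0,22): clear
  midpoint (25/2,7/2) outside
  → clear
Obstacle 2 [(0,1) (9,1) (6,9) (2,11)]:
  edge (0,1)–(9,1): clear
  edge (9,1)–(6,9): clear
  edge (6,9)–(2,11): clear
  edge (2,11)–(0,1): clear
  midpoint (25/2,7/2) outside
  → clear
Obstacle 3 [(16,0) (18,1) (23,6) (17,11) (16,3)]:
  edge (16,0)–(18,1): crosses AB
  edge (18,1)–(23,6): clear
  edge (23,6)–(17,11): clear
  edge (17,11)–(16,3): clear
  edge (16,3)–(16,0): crosses AB
  → BLOCKED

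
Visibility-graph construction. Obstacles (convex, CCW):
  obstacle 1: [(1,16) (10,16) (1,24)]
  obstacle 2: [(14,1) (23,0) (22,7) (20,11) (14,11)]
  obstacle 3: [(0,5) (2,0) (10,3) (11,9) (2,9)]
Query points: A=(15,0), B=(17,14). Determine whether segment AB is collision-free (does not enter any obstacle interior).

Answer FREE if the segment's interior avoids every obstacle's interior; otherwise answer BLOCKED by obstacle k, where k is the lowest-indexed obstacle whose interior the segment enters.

Obstacle 1 [(1,16) (10,16) (1,24)]:
  edge (1,16)–(10,16): clear
  edge (10,16)–(1,24): clear
  edge (1,24)–(1,16): clear
  midpoint (16,7) outside
  → clear
Obstacle 2 [(14,1) (23,0) (22,7) (20,11) (14,11)]:
  edge (14,1)–(23,0): crosses AB
  edge (23,0)–(22,7): clear
  edge (22,7)–(20,11): clear
  edge (20,11)–(14,11): crosses AB
  edge (14,11)–(14,1): clear
  → BLOCKED
Obstacle 3 [(0,5) (2,0) (10,3) (11,9) (2,9)]:
  edge (0,5)–(2,0): clear
  edge (2,0)–(10,3): clear
  edge (10,3)–(11,9): clear
  edge (11,9)–(2,9): clear
  edge (2,9)–(0,5): clear
  midpoint (16,7) outside
  → clear

BLOCKED by obstacle 2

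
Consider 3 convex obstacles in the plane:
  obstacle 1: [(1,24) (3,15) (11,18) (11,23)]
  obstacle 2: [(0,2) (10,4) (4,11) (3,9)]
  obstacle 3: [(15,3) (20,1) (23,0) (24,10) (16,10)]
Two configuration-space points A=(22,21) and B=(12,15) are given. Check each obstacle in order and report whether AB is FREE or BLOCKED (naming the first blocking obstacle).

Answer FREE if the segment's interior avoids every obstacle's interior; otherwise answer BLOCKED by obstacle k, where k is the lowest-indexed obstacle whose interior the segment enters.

FREE

Obstacle 1 [(1,24) (3,15) (11,18) (11,23)]:
  edge (1,24)–(3,15): clear
  edge (3,15)–(11,18): clear
  edge (11,18)–(11,23): clear
  edge (11,23)–(1,24): clear
  midpoint (17,18) outside
  → clear
Obstacle 2 [(0,2) (10,4) (4,11) (3,9)]:
  edge (0,2)–(10,4): clear
  edge (10,4)–(4,11): clear
  edge (4,11)–(3,9): clear
  edge (3,9)–(0,2): clear
  midpoint (17,18) outside
  → clear
Obstacle 3 [(15,3) (20,1) (23,0) (24,10) (16,10)]:
  edge (15,3)–(20,1): clear
  edge (20,1)–(23,0): clear
  edge (23,0)–(24,10): clear
  edge (24,10)–(16,10): clear
  edge (16,10)–(15,3): clear
  midpoint (17,18) outside
  → clear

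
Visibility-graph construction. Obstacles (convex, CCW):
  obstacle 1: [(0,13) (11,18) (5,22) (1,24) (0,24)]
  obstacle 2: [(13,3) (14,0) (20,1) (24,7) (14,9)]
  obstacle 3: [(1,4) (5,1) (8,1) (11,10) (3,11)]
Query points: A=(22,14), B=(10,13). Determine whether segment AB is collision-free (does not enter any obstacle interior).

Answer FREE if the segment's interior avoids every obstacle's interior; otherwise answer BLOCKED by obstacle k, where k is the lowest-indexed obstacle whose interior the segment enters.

FREE

Obstacle 1 [(0,13) (11,18) (5,22) (1,24) (0,24)]:
  edge (0,13)–(11,18): clear
  edge (11,18)–(5,22): clear
  edge (5,22)–(1,24): clear
  edge (1,24)–(0,24): clear
  edge (0,24)–(0,13): clear
  midpoint (16,27/2) outside
  → clear
Obstacle 2 [(13,3) (14,0) (20,1) (24,7) (14,9)]:
  edge (13,3)–(14,0): clear
  edge (14,0)–(20,1): clear
  edge (20,1)–(24,7): clear
  edge (24,7)–(14,9): clear
  edge (14,9)–(13,3): clear
  midpoint (16,27/2) outside
  → clear
Obstacle 3 [(1,4) (5,1) (8,1) (11,10) (3,11)]:
  edge (1,4)–(5,1): clear
  edge (5,1)–(8,1): clear
  edge (8,1)–(11,10): clear
  edge (11,10)–(3,11): clear
  edge (3,11)–(1,4): clear
  midpoint (16,27/2) outside
  → clear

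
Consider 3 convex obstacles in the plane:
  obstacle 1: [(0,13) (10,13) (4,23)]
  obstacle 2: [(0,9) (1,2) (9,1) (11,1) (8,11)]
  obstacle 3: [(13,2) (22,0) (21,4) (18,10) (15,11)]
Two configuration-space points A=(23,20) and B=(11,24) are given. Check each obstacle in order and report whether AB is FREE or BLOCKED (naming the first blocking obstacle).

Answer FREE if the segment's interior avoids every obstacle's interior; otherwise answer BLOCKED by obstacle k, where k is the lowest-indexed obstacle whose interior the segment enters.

Obstacle 1 [(0,13) (10,13) (4,23)]:
  edge (0,13)–(10,13): clear
  edge (10,13)–(4,23): clear
  edge (4,23)–(0,13): clear
  midpoint (17,22) outside
  → clear
Obstacle 2 [(0,9) (1,2) (9,1) (11,1) (8,11)]:
  edge (0,9)–(1,2): clear
  edge (1,2)–(9,1): clear
  edge (9,1)–(11,1): clear
  edge (11,1)–(8,11): clear
  edge (8,11)–(0,9): clear
  midpoint (17,22) outside
  → clear
Obstacle 3 [(13,2) (22,0) (21,4) (18,10) (15,11)]:
  edge (13,2)–(22,0): clear
  edge (22,0)–(21,4): clear
  edge (21,4)–(18,10): clear
  edge (18,10)–(15,11): clear
  edge (15,11)–(13,2): clear
  midpoint (17,22) outside
  → clear

FREE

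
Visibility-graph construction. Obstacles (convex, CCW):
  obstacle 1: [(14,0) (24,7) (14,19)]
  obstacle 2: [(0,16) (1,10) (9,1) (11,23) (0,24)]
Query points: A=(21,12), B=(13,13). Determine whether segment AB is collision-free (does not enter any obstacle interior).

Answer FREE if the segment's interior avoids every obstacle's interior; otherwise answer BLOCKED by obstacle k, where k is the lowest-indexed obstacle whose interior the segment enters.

BLOCKED by obstacle 1

Obstacle 1 [(14,0) (24,7) (14,19)]:
  edge (14,0)–(24,7): clear
  edge (24,7)–(14,19): crosses AB
  edge (14,19)–(14,0): crosses AB
  → BLOCKED
Obstacle 2 [(0,16) (1,10) (9,1) (11,23) (0,24)]:
  edge (0,16)–(1,10): clear
  edge (1,10)–(9,1): clear
  edge (9,1)–(11,23): clear
  edge (11,23)–(0,24): clear
  edge (0,24)–(0,16): clear
  midpoint (17,25/2) outside
  → clear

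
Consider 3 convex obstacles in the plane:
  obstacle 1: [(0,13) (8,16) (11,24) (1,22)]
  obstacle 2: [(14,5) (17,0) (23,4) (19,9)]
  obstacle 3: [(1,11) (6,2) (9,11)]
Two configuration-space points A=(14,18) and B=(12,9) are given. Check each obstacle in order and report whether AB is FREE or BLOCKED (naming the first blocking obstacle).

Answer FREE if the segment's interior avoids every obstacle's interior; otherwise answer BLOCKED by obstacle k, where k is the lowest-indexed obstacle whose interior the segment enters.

Obstacle 1 [(0,13) (8,16) (11,24) (1,22)]:
  edge (0,13)–(8,16): clear
  edge (8,16)–(11,24): clear
  edge (11,24)–(1,22): clear
  edge (1,22)–(0,13): clear
  midpoint (13,27/2) outside
  → clear
Obstacle 2 [(14,5) (17,0) (23,4) (19,9)]:
  edge (14,5)–(17,0): clear
  edge (17,0)–(23,4): clear
  edge (23,4)–(19,9): clear
  edge (19,9)–(14,5): clear
  midpoint (13,27/2) outside
  → clear
Obstacle 3 [(1,11) (6,2) (9,11)]:
  edge (1,11)–(6,2): clear
  edge (6,2)–(9,11): clear
  edge (9,11)–(1,11): clear
  midpoint (13,27/2) outside
  → clear

FREE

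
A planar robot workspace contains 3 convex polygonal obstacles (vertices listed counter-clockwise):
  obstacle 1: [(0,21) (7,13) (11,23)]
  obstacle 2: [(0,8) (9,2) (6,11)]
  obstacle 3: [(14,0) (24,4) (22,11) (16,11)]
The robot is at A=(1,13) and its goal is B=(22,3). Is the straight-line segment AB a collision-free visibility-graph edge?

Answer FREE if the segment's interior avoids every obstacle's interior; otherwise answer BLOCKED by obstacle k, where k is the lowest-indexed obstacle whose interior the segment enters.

Obstacle 1 [(0,21) (7,13) (11,23)]:
  edge (0,21)–(7,13): clear
  edge (7,13)–(11,23): clear
  edge (11,23)–(0,21): clear
  midpoint (23/2,8) outside
  → clear
Obstacle 2 [(0,8) (9,2) (6,11)]:
  edge (0,8)–(9,2): clear
  edge (9,2)–(6,11): crosses AB
  edge (6,11)–(0,8): crosses AB
  → BLOCKED
Obstacle 3 [(14,0) (24,4) (22,11) (16,11)]:
  edge (14,0)–(24,4): crosses AB
  edge (24,4)–(22,11): clear
  edge (22,11)–(16,11): clear
  edge (16,11)–(14,0): crosses AB
  → BLOCKED

BLOCKED by obstacle 2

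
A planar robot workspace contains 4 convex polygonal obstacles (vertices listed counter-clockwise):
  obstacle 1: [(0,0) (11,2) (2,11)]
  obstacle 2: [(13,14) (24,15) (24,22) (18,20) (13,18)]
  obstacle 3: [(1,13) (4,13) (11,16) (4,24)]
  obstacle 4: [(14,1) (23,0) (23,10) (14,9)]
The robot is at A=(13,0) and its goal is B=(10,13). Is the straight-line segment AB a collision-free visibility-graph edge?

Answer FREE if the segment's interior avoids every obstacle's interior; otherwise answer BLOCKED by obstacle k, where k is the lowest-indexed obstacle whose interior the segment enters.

Obstacle 1 [(0,0) (11,2) (2,11)]:
  edge (0,0)–(11,2): clear
  edge (11,2)–(2,11): clear
  edge (2,11)–(0,0): clear
  midpoint (23/2,13/2) outside
  → clear
Obstacle 2 [(13,14) (24,15) (24,22) (18,20) (13,18)]:
  edge (13,14)–(24,15): clear
  edge (24,15)–(24,22): clear
  edge (24,22)–(18,20): clear
  edge (18,20)–(13,18): clear
  edge (13,18)–(13,14): clear
  midpoint (23/2,13/2) outside
  → clear
Obstacle 3 [(1,13) (4,13) (11,16) (4,24)]:
  edge (1,13)–(4,13): clear
  edge (4,13)–(11,16): clear
  edge (11,16)–(4,24): clear
  edge (4,24)–(1,13): clear
  midpoint (23/2,13/2) outside
  → clear
Obstacle 4 [(14,1) (23,0) (23,10) (14,9)]:
  edge (14,1)–(23,0): clear
  edge (23,0)–(23,10): clear
  edge (23,10)–(14,9): clear
  edge (14,9)–(14,1): clear
  midpoint (23/2,13/2) outside
  → clear

FREE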